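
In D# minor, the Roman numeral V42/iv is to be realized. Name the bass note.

The applied chord V42/iv is rooted on D#: D#-F##-A#-C#.
The figure 42 means third inversion — the seventh is in the bass.

C#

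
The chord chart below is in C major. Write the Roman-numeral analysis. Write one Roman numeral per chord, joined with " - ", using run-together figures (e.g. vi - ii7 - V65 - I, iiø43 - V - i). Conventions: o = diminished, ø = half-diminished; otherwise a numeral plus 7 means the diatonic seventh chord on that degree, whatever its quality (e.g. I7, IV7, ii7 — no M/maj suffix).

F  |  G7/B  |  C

F: root F is the subdominant; major triad there is IV.
G7/B: root G is the dominant; dominant seventh chord there is V65.
C has root C, degree 1 in C major, so I.

IV - V65 - I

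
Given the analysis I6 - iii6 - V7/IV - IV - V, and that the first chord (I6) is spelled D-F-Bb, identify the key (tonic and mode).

Bb major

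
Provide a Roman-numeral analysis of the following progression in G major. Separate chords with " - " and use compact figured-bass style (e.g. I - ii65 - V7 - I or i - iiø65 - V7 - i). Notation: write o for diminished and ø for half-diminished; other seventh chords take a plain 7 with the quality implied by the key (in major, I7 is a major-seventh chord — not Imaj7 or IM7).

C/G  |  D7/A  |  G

C/G has root C, degree 4 in G major, so IV64.
D7/A: root D is the dominant; dominant seventh chord there is V43.
G: major triad on G = scale degree 1 → I.

IV64 - V43 - I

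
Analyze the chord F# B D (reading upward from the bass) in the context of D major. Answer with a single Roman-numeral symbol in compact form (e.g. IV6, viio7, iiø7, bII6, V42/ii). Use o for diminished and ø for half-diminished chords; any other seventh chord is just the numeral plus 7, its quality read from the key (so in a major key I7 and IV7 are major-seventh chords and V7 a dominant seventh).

vi64

The pitches B-D-F# form a minor triad rooted on B.
In D major, B is the submediant; the diatonic minor triad there is vi.
With F# in the bass the chord is in second inversion, so the figured bass is 64.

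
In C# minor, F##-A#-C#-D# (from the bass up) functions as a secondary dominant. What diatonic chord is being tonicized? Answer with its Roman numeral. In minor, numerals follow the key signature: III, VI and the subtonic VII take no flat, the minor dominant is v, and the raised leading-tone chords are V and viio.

The chord is a dominant seventh chord on D#.
A dominant resolves down a perfect fifth: D# → G#. In C# minor, G# is scale degree 5, i.e. V.

V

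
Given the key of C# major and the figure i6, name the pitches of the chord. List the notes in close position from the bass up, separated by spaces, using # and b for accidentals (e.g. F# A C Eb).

E G# C#

i6 is the minor tonic, borrowed from the parallel minor. In C# major that root is C#.
So the chord is C#-E-G#, a minor triad.
With the 6 figure the chord is in first inversion; from the bass E upward in close position it reads E-G#-C#.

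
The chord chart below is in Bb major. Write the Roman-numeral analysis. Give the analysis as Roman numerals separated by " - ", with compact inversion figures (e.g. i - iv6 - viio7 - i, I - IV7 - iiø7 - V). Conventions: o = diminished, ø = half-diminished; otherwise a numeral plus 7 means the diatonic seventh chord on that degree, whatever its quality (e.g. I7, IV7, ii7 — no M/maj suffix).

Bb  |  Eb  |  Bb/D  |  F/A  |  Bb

I - IV - I6 - V6 - I

Bb has root Bb, degree 1 in Bb major, so I.
Eb: major triad on Eb = scale degree 4 → IV.
Bb/D: major triad on Bb = scale degree 1 → I6.
F/A: major triad on F = scale degree 5 → V6.
Bb: major triad on Bb = scale degree 1 → I.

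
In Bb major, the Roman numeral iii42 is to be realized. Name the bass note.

C

iii in Bb major has root D; the chord is D-F-A-C.
The figure 42 means third inversion — the seventh is in the bass.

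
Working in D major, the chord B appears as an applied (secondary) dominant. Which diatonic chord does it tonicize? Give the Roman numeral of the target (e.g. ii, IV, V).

ii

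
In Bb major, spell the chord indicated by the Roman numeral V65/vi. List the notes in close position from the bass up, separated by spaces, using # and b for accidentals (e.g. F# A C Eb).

F# A C D

The slash means an applied dominant: we want the dominant of vi. In Bb major, vi is G minor, and its dominant is built on D.
Building a dominant seventh chord on D gives D-F#-A-C.
With the 65 figure the chord is in first inversion; from the bass F# upward in close position it reads F#-A-C-D.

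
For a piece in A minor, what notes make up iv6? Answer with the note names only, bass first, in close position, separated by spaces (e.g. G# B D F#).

F A D

In A minor, the fourth degree is D, and the diatonic chord built there is a minor triad.
That chord is spelled D-F-A.
With the 6 figure the chord is in first inversion; from the bass F upward in close position it reads F-A-D.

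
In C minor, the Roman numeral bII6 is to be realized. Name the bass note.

F

bII in C minor has root Db; the chord is Db-F-Ab.
The figure 6 means first inversion — the third is in the bass.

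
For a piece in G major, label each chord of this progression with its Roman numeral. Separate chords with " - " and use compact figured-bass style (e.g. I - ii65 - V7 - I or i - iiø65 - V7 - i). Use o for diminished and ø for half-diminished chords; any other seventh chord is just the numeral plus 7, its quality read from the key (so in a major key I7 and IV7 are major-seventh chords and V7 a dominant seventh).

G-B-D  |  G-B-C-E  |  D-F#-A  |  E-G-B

G-B-D: major triad on G = scale degree 1 → I.
G-B-C-E: root C is the subdominant; major seventh chord there is IV43.
D-F#-A has root D, degree 5 in G major, so V.
E-G-B: root E is the submediant; minor triad there is vi.

I - IV43 - V - vi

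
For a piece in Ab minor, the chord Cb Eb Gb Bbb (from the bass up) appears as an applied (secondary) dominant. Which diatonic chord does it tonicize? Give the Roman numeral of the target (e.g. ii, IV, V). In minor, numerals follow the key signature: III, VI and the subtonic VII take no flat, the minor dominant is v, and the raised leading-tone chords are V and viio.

VI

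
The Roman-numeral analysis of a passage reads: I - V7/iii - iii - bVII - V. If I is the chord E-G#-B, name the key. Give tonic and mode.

E major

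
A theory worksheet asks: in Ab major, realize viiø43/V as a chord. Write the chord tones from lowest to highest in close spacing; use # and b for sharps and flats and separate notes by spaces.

Ab C D F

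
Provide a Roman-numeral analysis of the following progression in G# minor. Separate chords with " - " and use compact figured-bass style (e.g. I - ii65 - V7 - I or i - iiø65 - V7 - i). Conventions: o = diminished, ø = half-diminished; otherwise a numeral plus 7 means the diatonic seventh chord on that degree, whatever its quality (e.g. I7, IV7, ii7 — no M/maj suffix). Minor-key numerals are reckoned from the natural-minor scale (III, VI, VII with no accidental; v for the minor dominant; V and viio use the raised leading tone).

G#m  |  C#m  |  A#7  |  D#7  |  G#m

G#m: root G# is the tonic; minor triad there is i.
C#m has root C#, degree 4 in G# minor, so iv.
A#7: chromatic; A# is V of V, so V7/V.
D#7: root D# is the dominant; dominant seventh chord there is V7.
G#m: minor triad on G# = scale degree 1 → i.

i - iv - V7/V - V7 - i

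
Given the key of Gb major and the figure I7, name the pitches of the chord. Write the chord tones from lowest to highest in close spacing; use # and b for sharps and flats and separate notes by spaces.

Gb Bb Db F

In Gb major, the first degree is Gb, and the diatonic chord built there is a major seventh chord.
That chord is spelled Gb-Bb-Db-F.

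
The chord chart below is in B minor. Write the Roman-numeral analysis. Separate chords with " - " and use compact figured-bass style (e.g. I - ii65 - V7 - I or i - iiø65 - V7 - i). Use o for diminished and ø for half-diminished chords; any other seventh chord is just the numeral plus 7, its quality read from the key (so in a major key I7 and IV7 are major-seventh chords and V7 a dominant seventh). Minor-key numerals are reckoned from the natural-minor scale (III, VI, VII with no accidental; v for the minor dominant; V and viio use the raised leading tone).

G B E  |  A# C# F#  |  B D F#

iv6 - V6 - i

G-B-E has root E, degree 4 in B minor, so iv6.
A#-C#-F#: major triad on F# = scale degree 5 → V6.
B-D-F#: root B is the tonic; minor triad there is i.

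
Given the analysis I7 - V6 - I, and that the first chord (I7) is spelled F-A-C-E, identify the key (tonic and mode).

F major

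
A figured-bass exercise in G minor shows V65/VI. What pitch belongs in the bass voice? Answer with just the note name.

The applied chord V65/VI is rooted on Bb: Bb-D-F-Ab.
The figure 65 means first inversion — the third is in the bass.

D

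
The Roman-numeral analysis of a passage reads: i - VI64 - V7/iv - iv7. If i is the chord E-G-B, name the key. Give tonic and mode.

E minor

The chord Em is a minor triad rooted on E; its label is i.
If E is scale degree 1 and the mode makes that degree carry a minor triad, the tonic is E and the mode is minor.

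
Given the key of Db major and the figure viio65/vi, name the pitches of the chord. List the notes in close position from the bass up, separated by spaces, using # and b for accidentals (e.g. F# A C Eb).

The slash marks an applied leading-tone chord: viio of vi. In Db major, vi is Bb, so the leading tone to it is A, a half step below.
Building a fully diminished seventh chord on A gives A-C-Eb-Gb.
With the 65 figure the chord is in first inversion; from the bass C upward in close position it reads C-Eb-Gb-A.

C Eb Gb A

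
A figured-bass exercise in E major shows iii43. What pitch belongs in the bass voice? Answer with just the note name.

D#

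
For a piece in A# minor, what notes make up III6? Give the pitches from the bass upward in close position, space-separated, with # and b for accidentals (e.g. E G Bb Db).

E# G# C#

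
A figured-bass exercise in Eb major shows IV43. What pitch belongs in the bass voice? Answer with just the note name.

Eb

IV in Eb major has root Ab; the chord is Ab-C-Eb-G.
The figure 43 means second inversion — the fifth is in the bass.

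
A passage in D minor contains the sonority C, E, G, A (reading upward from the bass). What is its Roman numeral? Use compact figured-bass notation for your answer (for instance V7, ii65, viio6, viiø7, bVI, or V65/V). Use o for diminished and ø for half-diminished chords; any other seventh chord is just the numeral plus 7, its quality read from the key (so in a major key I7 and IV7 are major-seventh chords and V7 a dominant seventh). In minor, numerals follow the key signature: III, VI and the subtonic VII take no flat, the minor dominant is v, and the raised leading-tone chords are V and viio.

Stacked in thirds the chord is A-C-E-G: a minor seventh chord on A.
A is scale degree 5 in D minor, and a minor seventh chord on that degree is written v7.
With C in the bass the chord is in first inversion, so the figured bass is 65.

v65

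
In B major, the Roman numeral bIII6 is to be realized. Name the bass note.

F#

bIII in B major has root D; the chord is D-F#-A.
The figure 6 means first inversion — the third is in the bass.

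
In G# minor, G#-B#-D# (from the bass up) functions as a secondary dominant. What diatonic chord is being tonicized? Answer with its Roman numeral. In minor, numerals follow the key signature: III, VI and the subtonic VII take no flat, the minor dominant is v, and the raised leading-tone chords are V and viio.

iv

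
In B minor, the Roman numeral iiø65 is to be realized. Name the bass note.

iiø in B minor has root C#; the chord is C#-E-G-B.
The figure 65 means first inversion — the third is in the bass.

E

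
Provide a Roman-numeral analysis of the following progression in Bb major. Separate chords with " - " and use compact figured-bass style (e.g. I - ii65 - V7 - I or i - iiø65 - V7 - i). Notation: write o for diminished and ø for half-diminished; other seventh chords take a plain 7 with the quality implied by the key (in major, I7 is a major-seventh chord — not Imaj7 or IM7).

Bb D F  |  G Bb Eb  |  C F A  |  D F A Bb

I - IV6 - V64 - I65

Bb-D-F: major triad on Bb = scale degree 1 → I.
G-Bb-Eb: root Eb is the subdominant; major triad there is IV6.
C-F-A: root F is the dominant; major triad there is V64.
D-F-A-Bb: root Bb is the tonic; major seventh chord there is I65.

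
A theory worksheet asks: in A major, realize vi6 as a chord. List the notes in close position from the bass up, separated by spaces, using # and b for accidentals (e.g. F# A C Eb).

The numeral's case and figure indicate a minor triad. In A major its root, scale degree 6, is F#.
Stacking thirds from F# gives F#-A-C#.
The figured bass 6 indicates first inversion, placing the third (A) in the bass: A-C#-F#.

A C# F#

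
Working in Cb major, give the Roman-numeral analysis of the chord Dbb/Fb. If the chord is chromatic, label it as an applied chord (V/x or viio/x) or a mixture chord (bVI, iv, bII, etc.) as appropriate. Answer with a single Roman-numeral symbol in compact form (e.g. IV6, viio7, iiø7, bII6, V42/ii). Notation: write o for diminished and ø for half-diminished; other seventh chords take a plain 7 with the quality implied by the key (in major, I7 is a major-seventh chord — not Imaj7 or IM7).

bII6

Stacked in thirds the chord is Dbb-Fb-Abb: a major triad on Dbb.
Dbb is the lowered second degree of Cb major (diatonic 2 would be Db). This is the Neapolitan sixth — a major triad on the lowered second degree, here in its customary first inversion.
With Fb in the bass the chord is in first inversion, so the figured bass is 6.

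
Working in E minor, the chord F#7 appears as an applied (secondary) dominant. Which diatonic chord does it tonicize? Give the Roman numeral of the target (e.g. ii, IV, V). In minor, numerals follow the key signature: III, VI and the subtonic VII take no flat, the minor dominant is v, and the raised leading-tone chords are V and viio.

V

The chord is a dominant seventh chord on F#.
A dominant resolves down a perfect fifth: F# → B. In E minor, B is scale degree 5, i.e. V.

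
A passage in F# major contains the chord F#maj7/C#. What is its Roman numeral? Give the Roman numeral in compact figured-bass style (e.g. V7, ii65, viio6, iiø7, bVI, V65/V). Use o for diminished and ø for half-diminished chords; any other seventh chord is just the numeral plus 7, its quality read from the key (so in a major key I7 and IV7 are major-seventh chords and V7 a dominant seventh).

I43

The pitches F#-A#-C#-E# form a major seventh chord rooted on F#.
F# is scale degree 1 in F# major, and a major seventh chord on that degree is written I7.
With C# in the bass the chord is in second inversion, so the figured bass is 43.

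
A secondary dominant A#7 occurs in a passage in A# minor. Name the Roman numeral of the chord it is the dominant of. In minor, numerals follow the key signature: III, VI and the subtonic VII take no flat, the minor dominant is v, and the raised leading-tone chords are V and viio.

The chord is a dominant seventh chord on A#.
A dominant resolves down a perfect fifth: A# → D#. In A# minor, D# is scale degree 4, i.e. iv.

iv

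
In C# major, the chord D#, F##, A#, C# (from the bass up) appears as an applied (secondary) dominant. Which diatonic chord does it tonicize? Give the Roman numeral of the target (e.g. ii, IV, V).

V

The chord is a dominant seventh chord on D#.
A dominant resolves down a perfect fifth: D# → G#. In C# major, G# is scale degree 5, i.e. V.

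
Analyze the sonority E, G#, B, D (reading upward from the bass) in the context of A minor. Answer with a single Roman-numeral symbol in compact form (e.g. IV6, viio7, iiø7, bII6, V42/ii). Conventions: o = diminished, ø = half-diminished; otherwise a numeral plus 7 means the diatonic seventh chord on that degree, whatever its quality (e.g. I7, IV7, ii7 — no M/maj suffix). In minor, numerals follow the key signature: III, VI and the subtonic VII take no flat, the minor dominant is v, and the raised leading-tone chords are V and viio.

The pitches E-G#-B-D form a dominant seventh chord rooted on E.
In A minor, E is the dominant; the diatonic dominant seventh chord there is V7.

V7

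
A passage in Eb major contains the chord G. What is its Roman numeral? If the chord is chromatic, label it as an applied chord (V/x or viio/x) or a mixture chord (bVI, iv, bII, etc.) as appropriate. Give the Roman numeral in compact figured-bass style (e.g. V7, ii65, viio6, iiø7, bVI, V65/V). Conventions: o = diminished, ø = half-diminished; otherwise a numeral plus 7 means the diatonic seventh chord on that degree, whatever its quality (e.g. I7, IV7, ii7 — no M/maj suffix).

V/vi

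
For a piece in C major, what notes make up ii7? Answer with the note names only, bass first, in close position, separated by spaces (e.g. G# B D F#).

In C major, scale degree 2 is D, and the diatonic chord built there is a minor seventh chord.
Stacking thirds from D gives D-F-A-C.

D F A C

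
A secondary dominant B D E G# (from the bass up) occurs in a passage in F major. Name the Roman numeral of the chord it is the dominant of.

The chord is a dominant seventh chord on E.
A dominant resolves down a perfect fifth: E → A. In F major, A is scale degree 3, i.e. iii.

iii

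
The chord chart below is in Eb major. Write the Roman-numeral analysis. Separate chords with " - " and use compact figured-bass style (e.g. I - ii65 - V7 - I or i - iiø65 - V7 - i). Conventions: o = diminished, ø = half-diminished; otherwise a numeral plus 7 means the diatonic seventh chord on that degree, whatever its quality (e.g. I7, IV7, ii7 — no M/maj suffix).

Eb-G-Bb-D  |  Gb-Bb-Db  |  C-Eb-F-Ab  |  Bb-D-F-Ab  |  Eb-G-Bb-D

I7 - bIII - ii43 - V7 - I7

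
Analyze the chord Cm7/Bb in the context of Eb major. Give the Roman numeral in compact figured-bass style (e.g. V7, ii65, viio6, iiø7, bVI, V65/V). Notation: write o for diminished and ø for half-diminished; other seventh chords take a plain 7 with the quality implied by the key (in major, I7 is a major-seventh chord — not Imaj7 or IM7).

vi42

The pitches C-Eb-G-Bb form a minor seventh chord rooted on C.
C is scale degree 6 in Eb major, and a minor seventh chord on that degree is written vi7.
With Bb in the bass the chord is in third inversion, so the figured bass is 42.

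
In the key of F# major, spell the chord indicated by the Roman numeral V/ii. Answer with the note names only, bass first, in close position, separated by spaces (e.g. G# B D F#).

V/ii is a secondary dominant — the dominant triad of ii. ii in F# major is G#, so the applied chord's root is D#, a perfect fifth above.
Building a major triad on D# gives D#-F##-A#.

D# F## A#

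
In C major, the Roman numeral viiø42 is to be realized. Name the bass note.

A

viiø in C major has root B; the chord is B-D-F-A.
The figure 42 means third inversion — the seventh is in the bass.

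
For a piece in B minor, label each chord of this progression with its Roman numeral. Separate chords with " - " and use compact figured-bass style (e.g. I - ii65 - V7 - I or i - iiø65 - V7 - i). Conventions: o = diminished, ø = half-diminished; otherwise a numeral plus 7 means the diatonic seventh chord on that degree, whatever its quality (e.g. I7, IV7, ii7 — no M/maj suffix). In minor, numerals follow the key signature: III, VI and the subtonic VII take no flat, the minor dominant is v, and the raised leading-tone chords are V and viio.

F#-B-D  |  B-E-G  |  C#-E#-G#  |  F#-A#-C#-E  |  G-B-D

F#-B-D: root B is the tonic; minor triad there is i64.
B-E-G: root E is the subdominant; minor triad there is iv64.
C#-E#-G#: chromatic; C# is V of V, so V/V.
F#-A#-C#-E has root F#, degree 5 in B minor, so V7.
G-B-D has root G, degree 6 in B minor, so VI.

i64 - iv64 - V/V - V7 - VI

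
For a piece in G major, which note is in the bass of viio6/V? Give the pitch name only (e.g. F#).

The applied chord viio6/V is rooted on C#: C#-E-G.
The figure 6 means first inversion — the third is in the bass.

E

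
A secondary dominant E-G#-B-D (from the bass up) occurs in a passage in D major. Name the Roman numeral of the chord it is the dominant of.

V

The chord is a dominant seventh chord on E.
A dominant resolves down a perfect fifth: E → A. In D major, A is scale degree 5, i.e. V.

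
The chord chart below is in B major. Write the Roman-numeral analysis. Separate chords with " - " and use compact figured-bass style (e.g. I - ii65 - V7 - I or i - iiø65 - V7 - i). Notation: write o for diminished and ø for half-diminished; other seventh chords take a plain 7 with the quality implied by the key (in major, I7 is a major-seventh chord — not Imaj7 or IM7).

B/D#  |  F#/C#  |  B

B/D# has root B, degree 1 in B major, so I6.
F#/C#: root F# is the dominant; major triad there is V64.
B has root B, degree 1 in B major, so I.

I6 - V64 - I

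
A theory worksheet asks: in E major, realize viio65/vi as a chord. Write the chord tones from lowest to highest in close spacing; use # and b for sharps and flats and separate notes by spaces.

D# F# A B#

The slash marks an applied leading-tone chord: viio of vi. In E major, vi is C#, so the leading tone to it is B#, a half step below.
Building a fully diminished seventh chord on B# gives B#-D#-F#-A.
With the 65 figure the chord is in first inversion; from the bass D# upward in close position it reads D#-F#-A-B#.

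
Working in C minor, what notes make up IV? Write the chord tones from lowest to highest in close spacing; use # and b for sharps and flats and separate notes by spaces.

F A C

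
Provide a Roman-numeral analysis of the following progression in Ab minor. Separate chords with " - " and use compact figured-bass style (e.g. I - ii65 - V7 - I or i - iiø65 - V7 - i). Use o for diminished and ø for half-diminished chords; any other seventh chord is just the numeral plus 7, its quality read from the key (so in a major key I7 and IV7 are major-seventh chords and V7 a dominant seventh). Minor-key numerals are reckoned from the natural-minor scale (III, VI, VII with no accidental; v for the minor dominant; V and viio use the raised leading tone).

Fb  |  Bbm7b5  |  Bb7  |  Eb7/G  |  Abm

VI - iiø7 - V7/V - V65 - i

Fb: root Fb is the submediant; major triad there is VI.
Bbm7b5 has root Bb, degree 2 in Ab minor, so iiø7.
Bb7: chromatic; Bb is V of V, so V7/V.
Eb7/G: root Eb is the dominant; dominant seventh chord there is V65.
Abm: minor triad on Ab = scale degree 1 → i.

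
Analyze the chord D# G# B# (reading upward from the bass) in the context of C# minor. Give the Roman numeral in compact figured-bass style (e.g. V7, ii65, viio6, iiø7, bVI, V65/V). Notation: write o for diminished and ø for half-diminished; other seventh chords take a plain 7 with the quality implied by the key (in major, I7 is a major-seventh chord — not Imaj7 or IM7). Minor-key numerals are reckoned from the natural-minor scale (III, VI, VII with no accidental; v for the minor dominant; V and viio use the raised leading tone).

V64

Stacked in thirds the chord is G#-B#-D#: a major triad on G#.
In C# minor, G# is the dominant; the diatonic major triad there is V.
With D# in the bass the chord is in second inversion, so the figured bass is 64.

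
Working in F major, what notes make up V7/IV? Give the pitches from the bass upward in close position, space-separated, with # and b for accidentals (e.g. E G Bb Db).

F A C Eb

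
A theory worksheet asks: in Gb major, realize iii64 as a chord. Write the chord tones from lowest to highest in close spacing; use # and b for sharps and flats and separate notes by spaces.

F Bb Db

The numeral's case and figure indicate a minor triad. In Gb major its root, the mediant, is Bb.
Stacking thirds from Bb gives Bb-Db-F.
With the 64 figure the chord is in second inversion; from the bass F upward in close position it reads F-Bb-Db.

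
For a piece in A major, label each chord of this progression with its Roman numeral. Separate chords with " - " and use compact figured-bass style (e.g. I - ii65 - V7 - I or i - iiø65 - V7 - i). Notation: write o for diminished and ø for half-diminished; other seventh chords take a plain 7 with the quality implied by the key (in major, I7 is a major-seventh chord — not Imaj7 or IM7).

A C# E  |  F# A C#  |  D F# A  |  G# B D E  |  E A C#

A-C#-E: root A is the tonic; major triad there is I.
F#-A-C#: root F# is the submediant; minor triad there is vi.
D-F#-A: root D is the subdominant; major triad there is IV.
G#-B-D-E: root E is the dominant; dominant seventh chord there is V65.
E-A-C# has root A, degree 1 in A major, so I64.

I - vi - IV - V65 - I64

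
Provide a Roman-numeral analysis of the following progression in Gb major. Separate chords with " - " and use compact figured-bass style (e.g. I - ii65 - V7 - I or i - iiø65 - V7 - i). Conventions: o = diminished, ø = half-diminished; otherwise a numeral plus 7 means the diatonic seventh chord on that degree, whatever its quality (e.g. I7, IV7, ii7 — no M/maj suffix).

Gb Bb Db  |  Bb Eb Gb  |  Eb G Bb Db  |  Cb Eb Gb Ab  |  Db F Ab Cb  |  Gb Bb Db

I - vi64 - V7/ii - ii65 - V7 - I

Gb-Bb-Db: major triad on Gb = scale degree 1 → I.
Bb-Eb-Gb: minor triad on Eb = scale degree 6 → vi64.
Eb-G-Bb-Db: chromatic; Eb is V of ii, so V7/ii.
Cb-Eb-Gb-Ab: minor seventh chord on Ab = scale degree 2 → ii65.
Db-F-Ab-Cb: root Db is the dominant; dominant seventh chord there is V7.
Gb-Bb-Db: major triad on Gb = scale degree 1 → I.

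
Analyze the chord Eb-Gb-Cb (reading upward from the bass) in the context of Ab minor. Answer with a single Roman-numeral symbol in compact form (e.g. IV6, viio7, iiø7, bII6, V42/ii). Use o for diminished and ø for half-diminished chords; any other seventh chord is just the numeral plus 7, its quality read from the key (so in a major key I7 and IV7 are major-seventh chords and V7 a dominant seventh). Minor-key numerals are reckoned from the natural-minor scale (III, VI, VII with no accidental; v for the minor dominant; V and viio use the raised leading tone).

Stacked in thirds the chord is Cb-Eb-Gb: a major triad on Cb.
In Ab minor, Cb is the mediant; the diatonic major triad there is III.
With Eb in the bass the chord is in first inversion, so the figured bass is 6.

III6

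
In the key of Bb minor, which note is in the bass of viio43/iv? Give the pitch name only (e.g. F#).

Ab

The applied chord viio43/iv is rooted on D: D-F-Ab-Cb.
The figure 43 means second inversion — the fifth is in the bass.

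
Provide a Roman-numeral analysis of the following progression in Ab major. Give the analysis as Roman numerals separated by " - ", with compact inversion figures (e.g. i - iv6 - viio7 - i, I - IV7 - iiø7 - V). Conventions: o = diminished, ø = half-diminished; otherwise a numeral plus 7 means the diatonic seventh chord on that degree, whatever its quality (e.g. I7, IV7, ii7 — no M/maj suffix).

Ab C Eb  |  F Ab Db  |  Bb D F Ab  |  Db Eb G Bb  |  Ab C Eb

Ab-C-Eb: root Ab is the tonic; major triad there is I.
F-Ab-Db: root Db is the subdominant; major triad there is IV6.
Bb-D-F-Ab: a dominant seventh chord on Bb, the applied dominant of V → V7/V.
Db-Eb-G-Bb: root Eb is the dominant; dominant seventh chord there is V42.
Ab-C-Eb: root Ab is the tonic; major triad there is I.

I - IV6 - V7/V - V42 - I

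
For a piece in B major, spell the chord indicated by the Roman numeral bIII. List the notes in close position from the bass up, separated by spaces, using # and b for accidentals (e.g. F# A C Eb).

D F# A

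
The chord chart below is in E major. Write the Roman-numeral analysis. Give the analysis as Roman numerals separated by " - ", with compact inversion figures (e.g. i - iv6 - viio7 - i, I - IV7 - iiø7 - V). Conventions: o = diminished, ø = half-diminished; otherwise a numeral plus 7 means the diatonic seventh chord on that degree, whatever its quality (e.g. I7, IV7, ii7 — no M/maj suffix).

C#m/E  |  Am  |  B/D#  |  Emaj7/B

vi6 - iv - V6 - I43

C#m/E has root C#, degree 6 in E major, so vi6.
Am: minor triad on A — chromatic; iv (borrowed from the parallel minor).
B/D#: major triad on B = scale degree 5 → V6.
Emaj7/B: major seventh chord on E = scale degree 1 → I43.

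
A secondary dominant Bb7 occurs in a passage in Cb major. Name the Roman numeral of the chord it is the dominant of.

iii

The chord is a dominant seventh chord on Bb.
A dominant resolves down a perfect fifth: Bb → Eb. In Cb major, Eb is scale degree 3, i.e. iii.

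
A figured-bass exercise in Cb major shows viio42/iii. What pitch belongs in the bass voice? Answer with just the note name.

The applied chord viio42/iii is rooted on D: D-F-Ab-Cb.
The figure 42 means third inversion — the seventh is in the bass.

Cb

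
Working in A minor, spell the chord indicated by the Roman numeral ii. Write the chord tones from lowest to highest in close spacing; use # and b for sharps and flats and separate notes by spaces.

B D F#

Scale degree 2 in A minor is B; here the chord built on it is altered to a minor triad. ii is the minor supertonic, borrowed from the parallel major (the Dorian ii).
So the chord is B-D-F#, a minor triad.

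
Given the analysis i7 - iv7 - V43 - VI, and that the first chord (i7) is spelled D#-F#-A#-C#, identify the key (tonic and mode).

D# minor

The chord D#m7 is a minor seventh chord rooted on D#; its label is i7.
If D# is scale degree 1 and the mode makes that degree carry a minor seventh chord, the tonic is D# and the mode is minor.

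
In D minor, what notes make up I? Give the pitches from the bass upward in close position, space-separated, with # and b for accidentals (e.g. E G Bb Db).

I is the major tonic (Picardy third), borrowed from the parallel major. In D minor that root is D.
So the chord is D-F#-A.

D F# A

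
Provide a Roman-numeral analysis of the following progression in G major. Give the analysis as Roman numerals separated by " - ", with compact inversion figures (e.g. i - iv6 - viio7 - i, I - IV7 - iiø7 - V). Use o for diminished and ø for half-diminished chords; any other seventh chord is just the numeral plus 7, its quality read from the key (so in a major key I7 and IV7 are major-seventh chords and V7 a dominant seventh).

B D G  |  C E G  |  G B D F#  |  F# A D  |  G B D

I6 - IV - I7 - V6 - I

B-D-G has root G, degree 1 in G major, so I6.
C-E-G: root C is the subdominant; major triad there is IV.
G-B-D-F# has root G, degree 1 in G major, so I7.
F#-A-D has root D, degree 5 in G major, so V6.
G-B-D has root G, degree 1 in G major, so I.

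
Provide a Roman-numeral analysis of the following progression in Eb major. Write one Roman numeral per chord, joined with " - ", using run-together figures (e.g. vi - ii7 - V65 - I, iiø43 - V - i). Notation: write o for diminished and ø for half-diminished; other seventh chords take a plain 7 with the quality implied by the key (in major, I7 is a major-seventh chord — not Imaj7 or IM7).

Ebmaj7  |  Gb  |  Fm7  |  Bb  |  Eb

I7 - bIII - ii7 - V - I

Ebmaj7 has root Eb, degree 1 in Eb major, so I7.
Gb is non-diatonic — bIII, a mixture chord from Eb minor.
Fm7 has root F, degree 2 in Eb major, so ii7.
Bb has root Bb, degree 5 in Eb major, so V.
Eb has root Eb, degree 1 in Eb major, so I.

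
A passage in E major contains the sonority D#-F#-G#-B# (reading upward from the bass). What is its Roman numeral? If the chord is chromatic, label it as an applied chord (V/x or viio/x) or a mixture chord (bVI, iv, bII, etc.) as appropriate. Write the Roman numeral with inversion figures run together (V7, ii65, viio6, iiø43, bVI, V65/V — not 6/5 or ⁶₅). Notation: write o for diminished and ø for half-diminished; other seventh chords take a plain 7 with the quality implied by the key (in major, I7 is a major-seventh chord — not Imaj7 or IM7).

The pitches G#-B#-D#-F# form a dominant seventh chord rooted on G#.
G# is not a diatonic chord root with this quality in E major, but it lies a perfect fifth above C# (vi), so the chord functions as an applied dominant of vi.
With D# in the bass the chord is in second inversion, so the figured bass is 43.

V43/vi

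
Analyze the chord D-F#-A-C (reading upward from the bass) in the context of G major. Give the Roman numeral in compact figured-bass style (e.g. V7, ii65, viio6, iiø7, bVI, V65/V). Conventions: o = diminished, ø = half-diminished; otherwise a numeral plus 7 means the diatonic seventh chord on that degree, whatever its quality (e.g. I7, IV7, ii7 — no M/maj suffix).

V7

The pitches D-F#-A-C form a dominant seventh chord rooted on D.
In G major, D is the dominant; the diatonic dominant seventh chord there is V7.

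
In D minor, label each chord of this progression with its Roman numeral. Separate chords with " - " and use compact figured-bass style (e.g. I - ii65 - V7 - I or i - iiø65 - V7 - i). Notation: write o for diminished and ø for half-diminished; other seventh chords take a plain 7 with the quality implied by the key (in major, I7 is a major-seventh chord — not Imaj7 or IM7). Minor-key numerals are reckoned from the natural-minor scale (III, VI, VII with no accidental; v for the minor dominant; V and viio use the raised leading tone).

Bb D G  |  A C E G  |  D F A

iv6 - v7 - i

Bb-D-G has root G, degree 4 in D minor, so iv6.
A-C-E-G: root A is the dominant; minor seventh chord there is v7.
D-F-A: minor triad on D = scale degree 1 → i.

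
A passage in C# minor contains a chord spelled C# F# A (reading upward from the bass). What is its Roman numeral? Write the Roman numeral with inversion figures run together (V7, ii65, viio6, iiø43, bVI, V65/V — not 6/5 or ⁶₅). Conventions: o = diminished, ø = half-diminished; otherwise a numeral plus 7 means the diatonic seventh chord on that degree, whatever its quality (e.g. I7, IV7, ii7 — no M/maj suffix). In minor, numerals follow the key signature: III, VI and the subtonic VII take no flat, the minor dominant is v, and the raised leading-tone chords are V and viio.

The pitches F#-A-C# form a minor triad rooted on F#.
F# is scale degree 4 in C# minor, and a minor triad on that degree is written iv.
With C# in the bass the chord is in second inversion, so the figured bass is 64.

iv64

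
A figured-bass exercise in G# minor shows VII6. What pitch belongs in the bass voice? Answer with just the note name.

A#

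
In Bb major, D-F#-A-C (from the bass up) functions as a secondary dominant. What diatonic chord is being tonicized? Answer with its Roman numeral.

The chord is a dominant seventh chord on D.
A dominant resolves down a perfect fifth: D → G. In Bb major, G is scale degree 6, i.e. vi.

vi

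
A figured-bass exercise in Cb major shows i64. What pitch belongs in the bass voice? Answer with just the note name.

Gb

i in Cb major has root Cb; the chord is Cb-Ebb-Gb.
The figure 64 means second inversion — the fifth is in the bass.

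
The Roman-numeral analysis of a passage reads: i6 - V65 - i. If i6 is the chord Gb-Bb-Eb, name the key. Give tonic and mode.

Eb minor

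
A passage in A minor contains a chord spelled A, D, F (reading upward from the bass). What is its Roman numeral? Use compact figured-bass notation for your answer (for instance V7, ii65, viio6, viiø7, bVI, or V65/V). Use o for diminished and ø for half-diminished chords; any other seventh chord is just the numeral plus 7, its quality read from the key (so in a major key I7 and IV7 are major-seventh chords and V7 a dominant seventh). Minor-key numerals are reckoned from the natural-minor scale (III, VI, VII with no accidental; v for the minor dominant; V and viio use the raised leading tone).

Stacked in thirds the chord is D-F-A: a minor triad on D.
D is scale degree 4 in A minor, and a minor triad on that degree is written iv.
With A in the bass the chord is in second inversion, so the figured bass is 64.

iv64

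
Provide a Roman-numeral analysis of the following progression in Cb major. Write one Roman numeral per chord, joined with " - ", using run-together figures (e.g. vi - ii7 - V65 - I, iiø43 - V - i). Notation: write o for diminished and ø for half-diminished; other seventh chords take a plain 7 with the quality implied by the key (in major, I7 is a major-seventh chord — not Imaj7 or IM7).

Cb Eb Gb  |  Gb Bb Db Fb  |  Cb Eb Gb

I - V7 - I

Cb-Eb-Gb: root Cb is the tonic; major triad there is I.
Gb-Bb-Db-Fb has root Gb, degree 5 in Cb major, so V7.
Cb-Eb-Gb has root Cb, degree 1 in Cb major, so I.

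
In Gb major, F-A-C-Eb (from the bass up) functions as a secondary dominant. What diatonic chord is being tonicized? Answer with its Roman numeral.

iii

The chord is a dominant seventh chord on F.
A dominant resolves down a perfect fifth: F → Bb. In Gb major, Bb is scale degree 3, i.e. iii.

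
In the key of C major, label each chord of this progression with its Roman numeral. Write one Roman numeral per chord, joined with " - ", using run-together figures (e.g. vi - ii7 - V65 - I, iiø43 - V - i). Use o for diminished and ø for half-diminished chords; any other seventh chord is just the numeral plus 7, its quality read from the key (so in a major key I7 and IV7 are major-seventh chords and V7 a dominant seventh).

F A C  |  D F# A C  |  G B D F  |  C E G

IV - V7/V - V7 - I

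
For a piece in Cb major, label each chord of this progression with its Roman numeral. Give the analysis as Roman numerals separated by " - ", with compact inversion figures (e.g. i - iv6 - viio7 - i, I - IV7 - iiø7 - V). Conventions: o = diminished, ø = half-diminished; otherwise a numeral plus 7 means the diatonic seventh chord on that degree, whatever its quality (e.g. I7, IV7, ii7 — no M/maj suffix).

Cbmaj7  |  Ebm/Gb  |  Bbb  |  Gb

I7 - iii6 - bVII - V

Cbmaj7 has root Cb, degree 1 in Cb major, so I7.
Ebm/Gb has root Eb, degree 3 in Cb major, so iii6.
Bbb: major triad on Bbb — chromatic; bVII (borrowed from the parallel minor).
Gb: major triad on Gb = scale degree 5 → V.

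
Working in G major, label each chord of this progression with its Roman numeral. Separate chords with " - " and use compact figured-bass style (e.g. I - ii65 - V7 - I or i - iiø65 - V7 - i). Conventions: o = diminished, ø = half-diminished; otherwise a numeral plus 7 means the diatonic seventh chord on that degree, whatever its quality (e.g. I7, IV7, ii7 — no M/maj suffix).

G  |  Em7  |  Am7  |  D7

I - vi7 - ii7 - V7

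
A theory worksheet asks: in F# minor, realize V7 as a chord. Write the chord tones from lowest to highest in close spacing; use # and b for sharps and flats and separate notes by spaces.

In F# minor, the fifth degree is C#. The dominant is major (leading tone raised), so V is a dominant seventh chord.
Stacking thirds from C# gives C#-E#-G#-B.

C# E# G# B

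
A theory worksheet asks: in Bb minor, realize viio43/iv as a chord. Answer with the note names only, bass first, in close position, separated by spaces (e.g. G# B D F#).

Ab Cb D F

The slash marks an applied leading-tone chord: viio of iv. In Bb minor, iv is Eb, so the leading tone to it is D, a half step below.
Building a fully diminished seventh chord on D gives D-F-Ab-Cb.
With the 43 figure the chord is in second inversion; from the bass Ab upward in close position it reads Ab-Cb-D-F.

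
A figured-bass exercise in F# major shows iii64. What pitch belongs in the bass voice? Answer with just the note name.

iii in F# major has root A#; the chord is A#-C#-E#.
The figure 64 means second inversion — the fifth is in the bass.

E#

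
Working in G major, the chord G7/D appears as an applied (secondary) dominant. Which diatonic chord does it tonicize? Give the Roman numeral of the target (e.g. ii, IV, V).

The chord is a dominant seventh chord on G.
A dominant resolves down a perfect fifth: G → C. In G major, C is scale degree 4, i.e. IV.

IV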